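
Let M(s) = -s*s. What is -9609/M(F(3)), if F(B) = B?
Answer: 3203/3 ≈ 1067.7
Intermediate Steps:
M(s) = -s²
-9609/M(F(3)) = -9609/((-1*3²)) = -9609/((-1*9)) = -9609/(-9) = -9609*(-⅑) = 3203/3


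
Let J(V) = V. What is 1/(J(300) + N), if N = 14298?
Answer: 1/14598 ≈ 6.8503e-5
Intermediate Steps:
1/(J(300) + N) = 1/(300 + 14298) = 1/14598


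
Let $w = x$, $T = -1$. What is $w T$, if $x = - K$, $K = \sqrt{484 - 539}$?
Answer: $i \sqrt{55} \approx 7.4162 i$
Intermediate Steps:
$K = i \sqrt{55}$ ($K = \sqrt{-55} = i \sqrt{55} \approx 7.4162 i$)
$x = - i \sqrt{55} \approx - 7.4162 i$
$w = - i \sqrt{55} \approx - 7.4162 i$
$w T = - i \sqrt{55} \left(-1\right) = i \sqrt{55}$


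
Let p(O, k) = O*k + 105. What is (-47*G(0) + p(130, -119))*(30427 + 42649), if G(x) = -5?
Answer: -1105639880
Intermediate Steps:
p(O, k) = 105 + O*k
(-47*G(0) + p(130, -119))*(30427 + 42649) = (-47*(-5) + (105 + 130*(-119)))*(30427 + 42649) = (235 + (105 - 15470))*73076 = (235 - 15365)*73076 = -15130*73076 = -1105639880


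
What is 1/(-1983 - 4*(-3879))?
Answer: 1/13533 ≈ 7.3893e-5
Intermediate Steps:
1/(-1983 - 4*(-3879)) = 1/(-1983 + 15516) = 1/13533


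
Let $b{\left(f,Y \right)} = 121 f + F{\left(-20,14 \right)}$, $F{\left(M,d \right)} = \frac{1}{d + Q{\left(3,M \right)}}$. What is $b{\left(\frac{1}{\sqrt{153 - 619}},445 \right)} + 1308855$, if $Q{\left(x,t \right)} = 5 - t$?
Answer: $\frac{51045346}{39} - \frac{121 i \sqrt{466}}{466} \approx 1.3089 \cdot 10^{6} - 5.6052 i$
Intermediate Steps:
$F{\left(M,d \right)} = \frac{1}{5 + d - M}$ ($F{\left(M,d \right)} = \frac{1}{d - \left(-5 + M\right)} = \frac{1}{5 + d - M}$)
$b{\left(f,Y \right)} = \frac{1}{39} + 121 f$ ($b{\left(f,Y \right)} = 121 f + \frac{1}{5 + 14 - -20} = 121 f + \frac{1}{5 + 14 + 20} = 121 f + \frac{1}{39} = \frac{1}{39} + 121 f$)
$b{\left(\frac{1}{\sqrt{153 - 619}},445 \right)} + 1308855 = \left(\frac{1}{39} + \frac{121}{\sqrt{153 - 619}}\right) + 1308855 = \left(\frac{1}{39} + \frac{121}{\sqrt{-466}}\right) + 1308855 = \left(\frac{1}{39} + \frac{121}{i \sqrt{466}}\right) + 1308855 = \left(\frac{1}{39} + 121 \left(- \frac{i \sqrt{466}}{466}\right)\right) + 1308855 = \left(\frac{1}{39} - \frac{121 i \sqrt{466}}{466}\right) + 1308855 = \frac{51045346}{39} - \frac{121 i \sqrt{466}}{466}$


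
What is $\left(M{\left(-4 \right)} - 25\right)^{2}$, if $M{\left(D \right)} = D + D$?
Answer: $1089$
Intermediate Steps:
$M{\left(D \right)} = 2 D$
$\left(M{\left(-4 \right)} - 25\right)^{2} = \left(2 \left(-4\right) - 25\right)^{2} = \left(-8 - 25\right)^{2} = \left(-33\right)^{2} = 1089$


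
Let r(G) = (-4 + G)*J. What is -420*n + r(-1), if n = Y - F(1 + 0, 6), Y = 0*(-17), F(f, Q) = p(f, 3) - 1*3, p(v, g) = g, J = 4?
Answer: -20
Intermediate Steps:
F(f, Q) = 0 (F(f, Q) = 3 - 1*3 = 3 - 3 = 0)
Y = 0
r(G) = -16 + 4*G (r(G) = (-4 + G)*4 = -16 + 4*G)
n = 0 (n = 0 - 1*0 = 0 + 0 = 0)
-420*n + r(-1) = -420*0 + (-16 + 4*(-1)) = 0 + (-16 - 4) = 0 - 20 = -20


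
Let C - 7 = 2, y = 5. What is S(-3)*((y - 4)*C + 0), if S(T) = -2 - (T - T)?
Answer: -18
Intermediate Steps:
C = 9 (C = 7 + 2 = 9)
S(T) = -2 (S(T) = -2 - 1*0 = -2 + 0 = -2)
S(-3)*((y - 4)*C + 0) = -2*((5 - 4)*9 + 0) = -2*(1*9 + 0) = -2*(9 + 0) = -2*9 = -18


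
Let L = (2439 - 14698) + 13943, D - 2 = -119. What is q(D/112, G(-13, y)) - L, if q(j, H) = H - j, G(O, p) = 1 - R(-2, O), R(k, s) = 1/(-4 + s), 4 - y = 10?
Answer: -3202331/1904 ≈ -1681.9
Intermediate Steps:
D = -117 (D = 2 - 119 = -117)
y = -6 (y = 4 - 1*10 = 4 - 10 = -6)
G(O, p) = 1 - 1/(-4 + O)
L = 1684 (L = -12259 + 13943 = 1684)
q(D/112, G(-13, y)) - L = ((-5 - 13)/(-4 - 13) - (-117)/112) - 1*1684 = (-18/(-17) - (-117)/112) - 1684 = (-1/17*(-18) - 1*(-117/112)) - 1684 = (18/17 + 117/112) - 1684 = 4005/1904 - 1684 = -3202331/1904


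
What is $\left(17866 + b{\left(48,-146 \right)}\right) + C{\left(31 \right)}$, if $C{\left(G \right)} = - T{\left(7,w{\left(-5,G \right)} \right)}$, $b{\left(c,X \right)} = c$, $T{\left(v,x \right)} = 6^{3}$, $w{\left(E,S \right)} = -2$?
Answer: $17698$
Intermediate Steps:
$T{\left(v,x \right)} = 216$
$C{\left(G \right)} = -216$ ($C{\left(G \right)} = \left(-1\right) 216 = -216$)
$\left(17866 + b{\left(48,-146 \right)}\right) + C{\left(31 \right)} = \left(17866 + 48\right) - 216 = 17914 - 216 = 17698$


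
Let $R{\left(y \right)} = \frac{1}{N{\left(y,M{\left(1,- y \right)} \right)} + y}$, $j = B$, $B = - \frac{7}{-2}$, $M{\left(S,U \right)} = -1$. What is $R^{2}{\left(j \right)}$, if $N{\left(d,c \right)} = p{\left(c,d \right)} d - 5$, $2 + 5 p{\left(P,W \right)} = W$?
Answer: $\frac{400}{81} \approx 4.9383$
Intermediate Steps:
$p{\left(P,W \right)} = - \frac{2}{5} + \frac{W}{5}$
$B = \frac{7}{2}$ ($B = \left(-7\right) \left(- \frac{1}{2}\right) = \frac{7}{2} \approx 3.5$)
$N{\left(d,c \right)} = -5 + d \left(- \frac{2}{5} + \frac{d}{5}\right)$ ($N{\left(d,c \right)} = \left(- \frac{2}{5} + \frac{d}{5}\right) d - 5 = d \left(- \frac{2}{5} + \frac{d}{5}\right) - 5 = -5 + d \left(- \frac{2}{5} + \frac{d}{5}\right)$)
$j = \frac{7}{2} \approx 3.5$
$R{\left(y \right)} = \frac{1}{-5 + y + \frac{y \left(-2 + y\right)}{5}}$ ($R{\left(y \right)} = \frac{1}{\left(-5 + \frac{y \left(-2 + y\right)}{5}\right) + y} = \frac{1}{-5 + y + \frac{y \left(-2 + y\right)}{5}}$)
$R^{2}{\left(j \right)} = \left(\frac{5}{-25 + \left(\frac{7}{2}\right)^{2} + 3 \cdot \frac{7}{2}}\right)^{2} = \left(\frac{5}{-25 + \frac{49}{4} + \frac{21}{2}}\right)^{2} = \left(\frac{5}{- \frac{9}{4}}\right)^{2} = \left(5 \left(- \frac{4}{9}\right)\right)^{2} = \left(- \frac{20}{9}\right)^{2} = \frac{400}{81}$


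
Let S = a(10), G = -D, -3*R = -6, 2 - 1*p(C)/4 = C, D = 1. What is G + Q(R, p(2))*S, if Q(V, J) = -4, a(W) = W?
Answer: -41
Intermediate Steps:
p(C) = 8 - 4*C
R = 2 (R = -⅓*(-6) = 2)
G = -1 (G = -1*1 = -1)
S = 10
G + Q(R, p(2))*S = -1 - 4*10 = -1 - 40 = -41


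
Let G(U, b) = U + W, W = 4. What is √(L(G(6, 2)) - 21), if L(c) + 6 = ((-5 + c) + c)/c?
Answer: I*√102/2 ≈ 5.0498*I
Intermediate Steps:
G(U, b) = 4 + U (G(U, b) = U + 4 = 4 + U)
L(c) = -6 + (-5 + 2*c)/c (L(c) = -6 + ((-5 + c) + c)/c = -6 + (-5 + 2*c)/c)
√(L(G(6, 2)) - 21) = √((-4 - 5/(4 + 6)) - 21) = √((-4 - 5/10) - 21) = √((-4 - 5*⅒) - 21) = √((-4 - ½) - 21) = √(-9/2 - 21) = √(-51/2) = I*√102/2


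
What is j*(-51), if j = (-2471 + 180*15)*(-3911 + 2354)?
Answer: 18184203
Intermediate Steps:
j = -356553 (j = (-2471 + 2700)*(-1557) = 229*(-1557) = -356553)
j*(-51) = -356553*(-51) = 18184203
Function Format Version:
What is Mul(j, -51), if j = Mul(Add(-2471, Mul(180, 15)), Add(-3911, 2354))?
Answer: 18184203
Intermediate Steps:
j = -356553 (j = Mul(Add(-2471, 2700), -1557) = Mul(229, -1557) = -356553)
Mul(j, -51) = Mul(-356553, -51) = 18184203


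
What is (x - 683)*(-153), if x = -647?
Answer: 203490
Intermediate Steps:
(x - 683)*(-153) = (-647 - 683)*(-153) = -1330*(-153) = 203490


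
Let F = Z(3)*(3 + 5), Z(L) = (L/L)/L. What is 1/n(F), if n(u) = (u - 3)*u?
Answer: -9/8 ≈ -1.1250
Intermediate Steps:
Z(L) = 1/L
F = 8/3 (F = (3 + 5)/3 = (⅓)*8 = 8/3 ≈ 2.6667)
n(u) = u*(-3 + u) (n(u) = (-3 + u)*u = u*(-3 + u))
1/n(F) = 1/(8*(-3 + 8/3)/3) = 1/((8/3)*(-⅓)) = 1/(-8/9) = -9/8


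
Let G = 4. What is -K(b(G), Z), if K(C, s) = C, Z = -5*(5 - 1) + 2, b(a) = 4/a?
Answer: -1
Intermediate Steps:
Z = -18 (Z = -5*4 + 2 = -20 + 2 = -18)
-K(b(G), Z) = -4/4 = -1*1 = -1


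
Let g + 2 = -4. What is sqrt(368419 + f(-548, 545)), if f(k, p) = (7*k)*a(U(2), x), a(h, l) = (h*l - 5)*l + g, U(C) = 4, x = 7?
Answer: 3*I*sqrt(25129) ≈ 475.56*I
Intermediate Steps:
g = -6 (g = -2 - 4 = -6)
a(h, l) = -6 + l*(-5 + h*l) (a(h, l) = (h*l - 5)*l - 6 = (-5 + h*l)*l - 6 = l*(-5 + h*l) - 6 = -6 + l*(-5 + h*l))
f(k, p) = 1085*k (f(k, p) = (7*k)*(-6 - 5*7 + 4*7**2) = (7*k)*(-6 - 35 + 4*49) = (7*k)*(-6 - 35 + 196) = (7*k)*155 = 1085*k)
sqrt(368419 + f(-548, 545)) = sqrt(368419 + 1085*(-548)) = sqrt(368419 - 594580) = sqrt(-226161) = 3*I*sqrt(25129)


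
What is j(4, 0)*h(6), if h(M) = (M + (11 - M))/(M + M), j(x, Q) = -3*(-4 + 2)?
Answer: 11/2 ≈ 5.5000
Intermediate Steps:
j(x, Q) = 6 (j(x, Q) = -3*(-2) = 6)
h(M) = 11/(2*M) (h(M) = 11/((2*M)) = 11*(1/(2*M)) = 11/(2*M))
j(4, 0)*h(6) = 6*((11/2)/6) = 6*((11/2)*(⅙)) = 6*(11/12) = 11/2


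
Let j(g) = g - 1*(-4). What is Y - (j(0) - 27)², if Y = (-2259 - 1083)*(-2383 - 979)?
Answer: 11235275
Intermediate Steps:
j(g) = 4 + g (j(g) = g + 4 = 4 + g)
Y = 11235804 (Y = -3342*(-3362) = 11235804)
Y - (j(0) - 27)² = 11235804 - ((4 + 0) - 27)² = 11235804 - (4 - 27)² = 11235804 - 1*(-23)² = 11235804 - 1*529 = 11235804 - 529 = 11235275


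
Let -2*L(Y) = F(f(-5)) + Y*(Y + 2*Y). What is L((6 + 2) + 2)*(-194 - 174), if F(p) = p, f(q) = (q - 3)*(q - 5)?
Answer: 69920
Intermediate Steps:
f(q) = (-5 + q)*(-3 + q) (f(q) = (-3 + q)*(-5 + q) = (-5 + q)*(-3 + q))
L(Y) = -40 - 3*Y²/2 (L(Y) = -((15 + (-5)² - 8*(-5)) + Y*(Y + 2*Y))/2 = -((15 + 25 + 40) + Y*(3*Y))/2 = -(80 + 3*Y²)/2 = -40 - 3*Y²/2)
L((6 + 2) + 2)*(-194 - 174) = (-40 - 3*((6 + 2) + 2)²/2)*(-194 - 174) = (-40 - 3*(8 + 2)²/2)*(-368) = (-40 - 3/2*10²)*(-368) = (-40 - 3/2*100)*(-368) = (-40 - 150)*(-368) = -190*(-368) = 69920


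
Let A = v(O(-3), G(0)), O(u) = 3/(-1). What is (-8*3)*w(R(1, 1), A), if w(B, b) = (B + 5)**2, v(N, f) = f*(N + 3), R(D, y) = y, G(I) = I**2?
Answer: -864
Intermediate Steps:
O(u) = -3 (O(u) = 3*(-1) = -3)
v(N, f) = f*(3 + N)
A = 0 (A = 0**2*(3 - 3) = 0*0 = 0)
w(B, b) = (5 + B)**2
(-8*3)*w(R(1, 1), A) = (-8*3)*(5 + 1)**2 = -24*6**2 = -24*36 = -864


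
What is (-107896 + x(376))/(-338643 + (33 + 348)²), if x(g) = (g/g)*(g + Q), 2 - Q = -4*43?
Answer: 17891/32247 ≈ 0.55481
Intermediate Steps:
Q = 174 (Q = 2 - (-4)*43 = 2 - 1*(-172) = 2 + 172 = 174)
x(g) = 174 + g (x(g) = (g/g)*(g + 174) = 1*(174 + g) = 174 + g)
(-107896 + x(376))/(-338643 + (33 + 348)²) = (-107896 + (174 + 376))/(-338643 + (33 + 348)²) = (-107896 + 550)/(-338643 + 381²) = -107346/(-338643 + 145161) = -107346/(-193482) = -107346*(-1/193482) = 17891/32247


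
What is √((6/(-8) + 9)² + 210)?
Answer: √4449/4 ≈ 16.675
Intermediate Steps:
√((6/(-8) + 9)² + 210) = √((6*(-⅛) + 9)² + 210) = √((-¾ + 9)² + 210) = √((33/4)² + 210) = √(1089/16 + 210) = √(4449/16) = √4449/4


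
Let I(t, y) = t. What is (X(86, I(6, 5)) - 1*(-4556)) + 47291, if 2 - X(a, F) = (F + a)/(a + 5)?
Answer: 4718167/91 ≈ 51848.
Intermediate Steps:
X(a, F) = 2 - (F + a)/(5 + a) (X(a, F) = 2 - (F + a)/(a + 5) = 2 - (F + a)/(5 + a))
(X(86, I(6, 5)) - 1*(-4556)) + 47291 = ((10 + 86 - 1*6)/(5 + 86) - 1*(-4556)) + 47291 = ((10 + 86 - 6)/91 + 4556) + 47291 = ((1/91)*90 + 4556) + 47291 = (90/91 + 4556) + 47291 = 414686/91 + 47291 = 4718167/91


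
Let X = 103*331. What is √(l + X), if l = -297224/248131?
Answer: √2098997933349629/248131 ≈ 184.64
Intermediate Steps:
l = -297224/248131 (l = -297224*1/248131 = -297224/248131 ≈ -1.1979)
X = 34093
√(l + X) = √(-297224/248131 + 34093) = √(8459232959/248131) = √2098997933349629/248131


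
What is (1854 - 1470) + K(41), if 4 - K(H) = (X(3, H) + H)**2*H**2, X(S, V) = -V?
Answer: 388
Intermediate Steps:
K(H) = 4 (K(H) = 4 - (-H + H)**2*H**2 = 4 - 0**2*H**2 = 4 - 0*H**2 = 4 - 1*0 = 4 + 0 = 4)
(1854 - 1470) + K(41) = (1854 - 1470) + 4 = 384 + 4 = 388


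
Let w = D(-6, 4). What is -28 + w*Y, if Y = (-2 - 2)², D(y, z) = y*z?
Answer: -412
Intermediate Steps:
w = -24 (w = -6*4 = -24)
Y = 16 (Y = (-4)² = 16)
-28 + w*Y = -28 - 24*16 = -28 - 384 = -412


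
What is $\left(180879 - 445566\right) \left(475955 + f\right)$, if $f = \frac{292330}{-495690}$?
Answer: $- \frac{1637726284838}{13} \approx -1.2598 \cdot 10^{11}$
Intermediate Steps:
$f = - \frac{23}{39}$ ($f = 292330 \left(- \frac{1}{495690}\right) = - \frac{23}{39} \approx -0.58974$)
$\left(180879 - 445566\right) \left(475955 + f\right) = \left(180879 - 445566\right) \left(475955 - \frac{23}{39}\right) = \left(-264687\right) \frac{18562222}{39} = - \frac{1637726284838}{13}$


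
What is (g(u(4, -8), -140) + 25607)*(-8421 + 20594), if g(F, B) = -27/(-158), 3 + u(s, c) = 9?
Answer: 49251142409/158 ≈ 3.1172e+8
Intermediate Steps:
u(s, c) = 6 (u(s, c) = -3 + 9 = 6)
g(F, B) = 27/158 (g(F, B) = -27*(-1/158) = 27/158)
(g(u(4, -8), -140) + 25607)*(-8421 + 20594) = (27/158 + 25607)*(-8421 + 20594) = (4045933/158)*12173 = 49251142409/158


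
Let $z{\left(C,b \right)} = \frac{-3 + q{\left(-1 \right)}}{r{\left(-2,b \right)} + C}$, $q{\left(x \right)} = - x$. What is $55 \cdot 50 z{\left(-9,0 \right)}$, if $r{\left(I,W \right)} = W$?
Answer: $\frac{5500}{9} \approx 611.11$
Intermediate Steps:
$z{\left(C,b \right)} = - \frac{2}{C + b}$ ($z{\left(C,b \right)} = \frac{-3 - -1}{b + C} = \frac{-3 + 1}{C + b} = - \frac{2}{C + b}$)
$55 \cdot 50 z{\left(-9,0 \right)} = 55 \cdot 50 \left(- \frac{2}{-9 + 0}\right) = 2750 \left(- \frac{2}{-9}\right) = 2750 \left(\left(-2\right) \left(- \frac{1}{9}\right)\right) = 2750 \cdot \frac{2}{9} = \frac{5500}{9}$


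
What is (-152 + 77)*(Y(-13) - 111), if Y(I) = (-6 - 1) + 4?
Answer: 8550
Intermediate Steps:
Y(I) = -3 (Y(I) = -7 + 4 = -3)
(-152 + 77)*(Y(-13) - 111) = (-152 + 77)*(-3 - 111) = -75*(-114) = 8550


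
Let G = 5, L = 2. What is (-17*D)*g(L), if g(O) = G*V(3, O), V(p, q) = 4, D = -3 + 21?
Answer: -6120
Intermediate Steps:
D = 18
g(O) = 20 (g(O) = 5*4 = 20)
(-17*D)*g(L) = -17*18*20 = -306*20 = -6120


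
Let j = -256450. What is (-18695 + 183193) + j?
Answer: -91952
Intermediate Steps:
(-18695 + 183193) + j = (-18695 + 183193) - 256450 = 164498 - 256450 = -91952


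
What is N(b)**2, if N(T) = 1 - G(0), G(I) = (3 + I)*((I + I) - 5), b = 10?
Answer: 256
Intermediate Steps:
G(I) = (-5 + 2*I)*(3 + I) (G(I) = (3 + I)*(2*I - 5) = (3 + I)*(-5 + 2*I) = (-5 + 2*I)*(3 + I))
N(T) = 16 (N(T) = 1 - (-15 + 0 + 2*0**2) = 1 - (-15 + 0 + 2*0) = 1 - (-15 + 0 + 0) = 1 - 1*(-15) = 1 + 15 = 16)
N(b)**2 = 16**2 = 256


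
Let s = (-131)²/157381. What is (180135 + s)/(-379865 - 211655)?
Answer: -7087460899/23273502280 ≈ -0.30453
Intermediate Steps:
s = 17161/157381 (s = 17161*(1/157381) = 17161/157381 ≈ 0.10904)
(180135 + s)/(-379865 - 211655) = (180135 + 17161/157381)/(-379865 - 211655) = (28349843596/157381)/(-591520) = (28349843596/157381)*(-1/591520) = -7087460899/23273502280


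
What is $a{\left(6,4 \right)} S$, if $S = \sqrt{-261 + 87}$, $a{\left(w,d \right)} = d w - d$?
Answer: $20 i \sqrt{174} \approx 263.82 i$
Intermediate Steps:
$a{\left(w,d \right)} = - d + d w$
$S = i \sqrt{174}$ ($S = \sqrt{-174} = i \sqrt{174} \approx 13.191 i$)
$a{\left(6,4 \right)} S = 4 \left(-1 + 6\right) i \sqrt{174} = 4 \cdot 5 i \sqrt{174} = 20 i \sqrt{174}$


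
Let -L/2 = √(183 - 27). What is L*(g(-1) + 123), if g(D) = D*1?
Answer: -488*√39 ≈ -3047.6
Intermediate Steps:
L = -4*√39 (L = -2*√(183 - 27) = -4*√39 ≈ -24.980)
g(D) = D
L*(g(-1) + 123) = (-4*√39)*(-1 + 123) = -4*√39*122 = -488*√39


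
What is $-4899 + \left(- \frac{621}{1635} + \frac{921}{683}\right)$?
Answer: $- \frac{1823218701}{372235} \approx -4898.0$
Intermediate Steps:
$-4899 + \left(- \frac{621}{1635} + \frac{921}{683}\right) = -4899 + \left(\left(-621\right) \frac{1}{1635} + 921 \cdot \frac{1}{683}\right) = -4899 + \left(- \frac{207}{545} + \frac{921}{683}\right) = -4899 + \frac{360564}{372235} = - \frac{1823218701}{372235}$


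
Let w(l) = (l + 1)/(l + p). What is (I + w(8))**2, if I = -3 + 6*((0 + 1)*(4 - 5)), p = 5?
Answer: 11664/169 ≈ 69.018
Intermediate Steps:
w(l) = (1 + l)/(5 + l) (w(l) = (l + 1)/(l + 5) = (1 + l)/(5 + l))
I = -9 (I = -3 + 6*(1*(-1)) = -3 + 6*(-1) = -3 - 6 = -9)
(I + w(8))**2 = (-9 + (1 + 8)/(5 + 8))**2 = (-9 + 9/13)**2 = (-108/13)**2 = 11664/169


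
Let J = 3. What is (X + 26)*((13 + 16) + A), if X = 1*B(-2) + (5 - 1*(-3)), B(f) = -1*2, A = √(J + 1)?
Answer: 992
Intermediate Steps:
A = 2 (A = √(3 + 1) = √4 = 2)
B(f) = -2
X = 6 (X = 1*(-2) + (5 - 1*(-3)) = -2 + (5 + 3) = -2 + 8 = 6)
(X + 26)*((13 + 16) + A) = (6 + 26)*((13 + 16) + 2) = 32*(29 + 2) = 32*31 = 992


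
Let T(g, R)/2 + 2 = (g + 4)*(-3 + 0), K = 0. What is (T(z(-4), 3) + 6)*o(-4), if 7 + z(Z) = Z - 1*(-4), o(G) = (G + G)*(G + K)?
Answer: 640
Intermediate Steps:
o(G) = 2*G² (o(G) = (G + G)*(G + 0) = (2*G)*G = 2*G²)
z(Z) = -3 + Z (z(Z) = -7 + (Z - 1*(-4)) = -7 + (Z + 4) = -7 + (4 + Z) = -3 + Z)
T(g, R) = -28 - 6*g (T(g, R) = -4 + 2*((g + 4)*(-3 + 0)) = -4 + 2*((4 + g)*(-3)) = -4 + 2*(-12 - 3*g) = -4 + (-24 - 6*g) = -28 - 6*g)
(T(z(-4), 3) + 6)*o(-4) = ((-28 - 6*(-3 - 4)) + 6)*(2*(-4)²) = ((-28 - 6*(-7)) + 6)*(2*16) = ((-28 + 42) + 6)*32 = (14 + 6)*32 = 20*32 = 640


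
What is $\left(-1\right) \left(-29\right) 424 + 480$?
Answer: $12776$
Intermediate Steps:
$\left(-1\right) \left(-29\right) 424 + 480 = 29 \cdot 424 + 480 = 12296 + 480 = 12776$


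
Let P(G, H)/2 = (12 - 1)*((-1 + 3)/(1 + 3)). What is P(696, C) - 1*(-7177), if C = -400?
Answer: 7188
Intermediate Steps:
P(G, H) = 11 (P(G, H) = 2*((12 - 1)*((-1 + 3)/(1 + 3))) = 2*(11*(2/4)) = 2*(11*(2*(¼))) = 2*(11*(½)) = 2*(11/2) = 11)
P(696, C) - 1*(-7177) = 11 - 1*(-7177) = 11 + 7177 = 7188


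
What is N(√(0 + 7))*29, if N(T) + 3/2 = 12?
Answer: 609/2 ≈ 304.50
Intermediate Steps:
N(T) = 21/2 (N(T) = -3/2 + 12 = 21/2)
N(√(0 + 7))*29 = (21/2)*29 = 609/2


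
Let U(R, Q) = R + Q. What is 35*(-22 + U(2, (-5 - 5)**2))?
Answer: 2800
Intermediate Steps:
U(R, Q) = Q + R
35*(-22 + U(2, (-5 - 5)**2)) = 35*(-22 + ((-5 - 5)**2 + 2)) = 35*(-22 + ((-10)**2 + 2)) = 35*(-22 + (100 + 2)) = 35*(-22 + 102) = 35*80 = 2800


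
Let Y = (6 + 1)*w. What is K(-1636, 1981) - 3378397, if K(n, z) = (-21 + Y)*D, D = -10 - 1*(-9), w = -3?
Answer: -3378355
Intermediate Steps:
Y = -21 (Y = (6 + 1)*(-3) = 7*(-3) = -21)
D = -1 (D = -10 + 9 = -1)
K(n, z) = 42 (K(n, z) = (-21 - 21)*(-1) = -42*(-1) = 42)
K(-1636, 1981) - 3378397 = 42 - 3378397 = -3378355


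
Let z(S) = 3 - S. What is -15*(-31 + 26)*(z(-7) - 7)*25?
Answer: 5625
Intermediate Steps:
-15*(-31 + 26)*(z(-7) - 7)*25 = -15*(-31 + 26)*((3 - 1*(-7)) - 7)*25 = -(-75)*((3 + 7) - 7)*25 = -(-75)*(10 - 7)*25 = -(-75)*3*25 = -15*(-15)*25 = 225*25 = 5625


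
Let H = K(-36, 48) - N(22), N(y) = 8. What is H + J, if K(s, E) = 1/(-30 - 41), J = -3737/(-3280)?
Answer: -1600993/232880 ≈ -6.8748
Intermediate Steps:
J = 3737/3280 (J = -3737*(-1/3280) = 3737/3280 ≈ 1.1393)
K(s, E) = -1/71 (K(s, E) = 1/(-71) = -1/71)
H = -569/71 (H = -1/71 - 1*8 = -1/71 - 8 = -569/71 ≈ -8.0141)
H + J = -569/71 + 3737/3280 = -1600993/232880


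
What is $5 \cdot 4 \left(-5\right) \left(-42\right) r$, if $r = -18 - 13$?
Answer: $-130200$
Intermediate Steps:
$r = -31$
$5 \cdot 4 \left(-5\right) \left(-42\right) r = 5 \cdot 4 \left(-5\right) \left(-42\right) \left(-31\right) = 20 \left(-5\right) \left(-42\right) \left(-31\right) = \left(-100\right) \left(-42\right) \left(-31\right) = 4200 \left(-31\right) = -130200$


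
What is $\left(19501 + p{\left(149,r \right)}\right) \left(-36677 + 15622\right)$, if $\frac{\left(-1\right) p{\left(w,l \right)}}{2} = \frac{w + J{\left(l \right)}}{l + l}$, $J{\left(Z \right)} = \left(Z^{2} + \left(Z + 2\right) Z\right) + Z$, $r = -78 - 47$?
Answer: $- \frac{10395480939}{25} \approx -4.1582 \cdot 10^{8}$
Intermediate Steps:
$r = -125$
$J{\left(Z \right)} = Z + Z^{2} + Z \left(2 + Z\right)$ ($J{\left(Z \right)} = \left(Z^{2} + \left(2 + Z\right) Z\right) + Z = \left(Z^{2} + Z \left(2 + Z\right)\right) + Z = Z + Z^{2} + Z \left(2 + Z\right)$)
$p{\left(w,l \right)} = - \frac{w + l \left(3 + 2 l\right)}{l}$ ($p{\left(w,l \right)} = - 2 \frac{w + l \left(3 + 2 l\right)}{l + l} = - 2 \frac{w + l \left(3 + 2 l\right)}{2 l} = - \frac{w + l \left(3 + 2 l\right)}{l}$)
$\left(19501 + p{\left(149,r \right)}\right) \left(-36677 + 15622\right) = \left(19501 - \left(-247 - \frac{149}{125}\right)\right) \left(-36677 + 15622\right) = \left(19501 - \left(-247 - \frac{149}{125}\right)\right) \left(-21055\right) = \left(19501 + \left(-3 + 250 + \frac{149}{125}\right)\right) \left(-21055\right) = \left(19501 + \frac{31024}{125}\right) \left(-21055\right) = \frac{2468649}{125} \left(-21055\right) = - \frac{10395480939}{25}$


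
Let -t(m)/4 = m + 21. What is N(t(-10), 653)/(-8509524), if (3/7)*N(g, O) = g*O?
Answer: 50281/6382143 ≈ 0.0078784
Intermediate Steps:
t(m) = -84 - 4*m (t(m) = -4*(m + 21) = -4*(21 + m) = -84 - 4*m)
N(g, O) = 7*O*g/3 (N(g, O) = 7*(g*O)/3 = 7*(O*g)/3 = 7*O*g/3)
N(t(-10), 653)/(-8509524) = ((7/3)*653*(-84 - 4*(-10)))/(-8509524) = ((7/3)*653*(-84 + 40))*(-1/8509524) = ((7/3)*653*(-44))*(-1/8509524) = -201124/3*(-1/8509524) = 50281/6382143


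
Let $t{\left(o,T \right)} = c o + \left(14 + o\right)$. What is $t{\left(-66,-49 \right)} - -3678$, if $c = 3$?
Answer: $3428$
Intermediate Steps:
$t{\left(o,T \right)} = 14 + 4 o$ ($t{\left(o,T \right)} = 3 o + \left(14 + o\right) = 14 + 4 o$)
$t{\left(-66,-49 \right)} - -3678 = \left(14 + 4 \left(-66\right)\right) - -3678 = \left(14 - 264\right) + 3678 = -250 + 3678 = 3428$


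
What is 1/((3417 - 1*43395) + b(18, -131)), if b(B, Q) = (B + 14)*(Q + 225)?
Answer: -1/36970 ≈ -2.7049e-5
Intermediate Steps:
b(B, Q) = (14 + B)*(225 + Q)
1/((3417 - 1*43395) + b(18, -131)) = 1/((3417 - 1*43395) + (3150 + 14*(-131) + 225*18 + 18*(-131))) = 1/((3417 - 43395) + (3150 - 1834 + 4050 - 2358)) = 1/(-39978 + 3008) = 1/(-36970) = -1/36970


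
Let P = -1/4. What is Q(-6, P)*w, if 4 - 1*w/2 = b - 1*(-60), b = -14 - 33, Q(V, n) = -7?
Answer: 126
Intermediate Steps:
P = -¼ (P = -1*¼ = -¼ ≈ -0.25000)
b = -47
w = -18 (w = 8 - 2*(-47 - 1*(-60)) = 8 - 2*(-47 + 60) = 8 - 2*13 = 8 - 26 = -18)
Q(-6, P)*w = -7*(-18) = 126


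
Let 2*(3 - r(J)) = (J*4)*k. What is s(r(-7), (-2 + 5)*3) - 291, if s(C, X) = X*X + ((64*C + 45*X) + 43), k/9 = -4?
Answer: -31826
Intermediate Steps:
k = -36 (k = 9*(-4) = -36)
r(J) = 3 + 72*J (r(J) = 3 - J*4*(-36)/2 = 3 - 4*J*(-36)/2 = 3 - (-72)*J = 3 + 72*J)
s(C, X) = 43 + X**2 + 45*X + 64*C (s(C, X) = X**2 + ((45*X + 64*C) + 43) = X**2 + (43 + 45*X + 64*C) = 43 + X**2 + 45*X + 64*C)
s(r(-7), (-2 + 5)*3) - 291 = (43 + ((-2 + 5)*3)**2 + 45*((-2 + 5)*3) + 64*(3 + 72*(-7))) - 291 = (43 + (3*3)**2 + 45*(3*3) + 64*(3 - 504)) - 291 = (43 + 9**2 + 45*9 + 64*(-501)) - 291 = (43 + 81 + 405 - 32064) - 291 = -31535 - 291 = -31826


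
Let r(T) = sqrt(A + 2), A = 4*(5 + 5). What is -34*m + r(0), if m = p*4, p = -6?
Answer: 816 + sqrt(42) ≈ 822.48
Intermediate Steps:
A = 40 (A = 4*10 = 40)
m = -24 (m = -6*4 = -24)
r(T) = sqrt(42) (r(T) = sqrt(40 + 2) = sqrt(42))
-34*m + r(0) = -34*(-24) + sqrt(42) = 816 + sqrt(42)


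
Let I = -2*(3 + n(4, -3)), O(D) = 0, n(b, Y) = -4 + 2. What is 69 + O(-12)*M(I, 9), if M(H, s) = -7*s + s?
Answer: 69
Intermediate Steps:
n(b, Y) = -2
I = -2 (I = -2*(3 - 2) = -2*1 = -2)
M(H, s) = -6*s
69 + O(-12)*M(I, 9) = 69 + 0*(-6*9) = 69 + 0*(-54) = 69 + 0 = 69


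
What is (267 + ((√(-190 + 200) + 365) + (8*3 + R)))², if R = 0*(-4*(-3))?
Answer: (656 + √10)² ≈ 4.3450e+5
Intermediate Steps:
R = 0 (R = 0*12 = 0)
(267 + ((√(-190 + 200) + 365) + (8*3 + R)))² = (267 + ((√(-190 + 200) + 365) + (8*3 + 0)))² = (267 + ((√10 + 365) + (24 + 0)))² = (267 + ((365 + √10) + 24))² = (267 + (389 + √10))² = (656 + √10)²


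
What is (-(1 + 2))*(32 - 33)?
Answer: 3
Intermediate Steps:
(-(1 + 2))*(32 - 33) = -1*3*(-1) = -3*(-1) = 3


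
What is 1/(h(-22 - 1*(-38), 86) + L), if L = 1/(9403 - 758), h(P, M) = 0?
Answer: 8645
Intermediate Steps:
L = 1/8645 ≈ 0.00011567
1/(h(-22 - 1*(-38), 86) + L) = 1/(0 + 1/8645) = 1/(1/8645) = 8645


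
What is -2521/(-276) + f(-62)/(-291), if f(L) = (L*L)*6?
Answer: -1877351/26772 ≈ -70.124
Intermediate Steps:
f(L) = 6*L² (f(L) = L²*6 = 6*L²)
-2521/(-276) + f(-62)/(-291) = -2521/(-276) + (6*(-62)²)/(-291) = -2521*(-1/276) + (6*3844)*(-1/291) = 2521/276 + 23064*(-1/291) = 2521/276 - 7688/97 = -1877351/26772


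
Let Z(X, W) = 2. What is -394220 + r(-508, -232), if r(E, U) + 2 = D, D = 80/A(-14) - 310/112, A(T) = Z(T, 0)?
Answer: -22074347/56 ≈ -3.9419e+5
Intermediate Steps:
A(T) = 2
D = 2085/56 (D = 80/2 - 310/112 = 80*(1/2) - 310*1/112 = 40 - 155/56 = 2085/56 ≈ 37.232)
r(E, U) = 1973/56 (r(E, U) = -2 + 2085/56 = 1973/56)
-394220 + r(-508, -232) = -394220 + 1973/56 = -22074347/56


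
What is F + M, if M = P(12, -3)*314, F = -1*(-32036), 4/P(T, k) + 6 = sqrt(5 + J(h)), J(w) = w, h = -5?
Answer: 95480/3 ≈ 31827.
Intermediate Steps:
P(T, k) = -2/3 (P(T, k) = 4/(-6 + sqrt(5 - 5)) = 4/(-6 + sqrt(0)) = 4/(-6 + 0) = 4/(-6) = 4*(-1/6) = -2/3)
F = 32036
M = -628/3 (M = -2/3*314 = -628/3 ≈ -209.33)
F + M = 32036 - 628/3 = 95480/3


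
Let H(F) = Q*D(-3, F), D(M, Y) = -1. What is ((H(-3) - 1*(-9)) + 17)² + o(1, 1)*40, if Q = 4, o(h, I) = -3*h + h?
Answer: 404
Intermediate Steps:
o(h, I) = -2*h
H(F) = -4 (H(F) = 4*(-1) = -4)
((H(-3) - 1*(-9)) + 17)² + o(1, 1)*40 = ((-4 - 1*(-9)) + 17)² - 2*1*40 = ((-4 + 9) + 17)² - 2*40 = (5 + 17)² - 80 = 22² - 80 = 484 - 80 = 404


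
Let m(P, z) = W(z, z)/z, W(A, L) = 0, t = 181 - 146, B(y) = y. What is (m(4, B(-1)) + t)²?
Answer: 1225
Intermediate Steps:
t = 35
m(P, z) = 0 (m(P, z) = 0/z = 0)
(m(4, B(-1)) + t)² = (0 + 35)² = 35² = 1225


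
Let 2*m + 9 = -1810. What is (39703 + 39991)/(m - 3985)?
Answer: -159388/9789 ≈ -16.282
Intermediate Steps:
m = -1819/2 (m = -9/2 + (½)*(-1810) = -9/2 - 905 = -1819/2 ≈ -909.50)
(39703 + 39991)/(m - 3985) = (39703 + 39991)/(-1819/2 - 3985) = 79694/(-9789/2) = 79694*(-2/9789) = -159388/9789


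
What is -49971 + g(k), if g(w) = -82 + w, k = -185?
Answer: -50238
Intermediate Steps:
-49971 + g(k) = -49971 + (-82 - 185) = -49971 - 267 = -50238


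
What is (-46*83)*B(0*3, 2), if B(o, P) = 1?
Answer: -3818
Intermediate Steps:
(-46*83)*B(0*3, 2) = -46*83*1 = -3818*1 = -3818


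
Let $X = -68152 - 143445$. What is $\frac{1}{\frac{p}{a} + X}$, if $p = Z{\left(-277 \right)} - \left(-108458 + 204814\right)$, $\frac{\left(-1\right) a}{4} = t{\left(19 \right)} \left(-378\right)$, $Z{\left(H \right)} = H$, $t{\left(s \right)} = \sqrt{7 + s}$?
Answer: $- \frac{17252772992}{3650634993978983} + \frac{200424 \sqrt{26}}{3650634993978983} \approx -4.7257 \cdot 10^{-6}$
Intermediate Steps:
$a = 1512 \sqrt{26}$ ($a = - 4 \sqrt{7 + 19} \left(-378\right) = - 4 \sqrt{26} \left(-378\right) = - 4 \left(- 378 \sqrt{26}\right) = 1512 \sqrt{26} \approx 7709.7$)
$p = -96633$ ($p = -277 - \left(-108458 + 204814\right) = -277 - 96356 = -96633$)
$X = -211597$
$\frac{1}{\frac{p}{a} + X} = \frac{1}{- \frac{96633}{1512 \sqrt{26}} - 211597} = \frac{1}{- 96633 \frac{\sqrt{26}}{39312} - 211597} = \frac{1}{- \frac{3579 \sqrt{26}}{1456} - 211597} = \frac{1}{-211597 - \frac{3579 \sqrt{26}}{1456}}$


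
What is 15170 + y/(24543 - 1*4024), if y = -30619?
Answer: 311242611/20519 ≈ 15169.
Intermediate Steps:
15170 + y/(24543 - 1*4024) = 15170 - 30619/(24543 - 1*4024) = 15170 - 30619/(24543 - 4024) = 15170 - 30619/20519 = 311242611/20519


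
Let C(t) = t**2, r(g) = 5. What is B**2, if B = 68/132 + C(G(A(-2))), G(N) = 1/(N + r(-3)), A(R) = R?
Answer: 3844/9801 ≈ 0.39220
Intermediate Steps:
G(N) = 1/(5 + N) (G(N) = 1/(N + 5) = 1/(5 + N))
B = 62/99 (B = 68/132 + (1/(5 - 2))**2 = 68*(1/132) + (1/3)**2 = 17/33 + (1/3)**2 = 17/33 + 1/9 = 62/99 ≈ 0.62626)
B**2 = (62/99)**2 = 3844/9801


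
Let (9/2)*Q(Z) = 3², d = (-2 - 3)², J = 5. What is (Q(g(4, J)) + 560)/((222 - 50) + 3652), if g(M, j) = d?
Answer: 281/1912 ≈ 0.14697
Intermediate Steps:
d = 25 (d = (-5)² = 25)
g(M, j) = 25
Q(Z) = 2 (Q(Z) = (2/9)*3² = (2/9)*9 = 2)
(Q(g(4, J)) + 560)/((222 - 50) + 3652) = (2 + 560)/((222 - 50) + 3652) = 562/(172 + 3652) = 562/3824 = 562*(1/3824) = 281/1912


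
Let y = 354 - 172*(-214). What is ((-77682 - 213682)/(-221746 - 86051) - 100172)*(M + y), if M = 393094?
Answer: -13265803461128320/307797 ≈ -4.3099e+10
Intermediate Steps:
y = 37162 (y = 354 + 36808 = 37162)
((-77682 - 213682)/(-221746 - 86051) - 100172)*(M + y) = ((-77682 - 213682)/(-221746 - 86051) - 100172)*(393094 + 37162) = (-291364/(-307797) - 100172)*430256 = (-291364*(-1/307797) - 100172)*430256 = (291364/307797 - 100172)*430256 = -30832349720/307797*430256 = -13265803461128320/307797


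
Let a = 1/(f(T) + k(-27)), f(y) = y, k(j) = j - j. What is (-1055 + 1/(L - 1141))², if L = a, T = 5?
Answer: 36213014175625/32535616 ≈ 1.1130e+6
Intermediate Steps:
k(j) = 0
a = ⅕ (a = 1/(5 + 0) = 1/5 = ⅕ ≈ 0.20000)
L = ⅕ ≈ 0.20000
(-1055 + 1/(L - 1141))² = (-1055 + 1/(⅕ - 1141))² = (-1055 + 1/(-5704/5))² = (-1055 - 5/5704)² = (-6017725/5704)² = 36213014175625/32535616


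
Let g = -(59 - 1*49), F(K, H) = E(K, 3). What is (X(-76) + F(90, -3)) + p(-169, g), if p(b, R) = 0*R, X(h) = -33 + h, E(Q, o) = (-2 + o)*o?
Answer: -106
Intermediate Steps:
E(Q, o) = o*(-2 + o)
F(K, H) = 3 (F(K, H) = 3*(-2 + 3) = 3*1 = 3)
g = -10 (g = -(59 - 49) = -1*10 = -10)
p(b, R) = 0
(X(-76) + F(90, -3)) + p(-169, g) = ((-33 - 76) + 3) + 0 = (-109 + 3) + 0 = -106 + 0 = -106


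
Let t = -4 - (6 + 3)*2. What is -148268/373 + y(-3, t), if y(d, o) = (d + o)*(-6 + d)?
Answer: -64343/373 ≈ -172.50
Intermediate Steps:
t = -22 (t = -4 - 1*9*2 = -4 - 9*2 = -4 - 18 = -22)
y(d, o) = (-6 + d)*(d + o)
-148268/373 + y(-3, t) = -148268/373 + ((-3)² - 6*(-3) - 6*(-22) - 3*(-22)) = -148268/373 + (9 + 18 + 132 + 66) = -367*404/373 + 225 = -148268/373 + 225 = -64343/373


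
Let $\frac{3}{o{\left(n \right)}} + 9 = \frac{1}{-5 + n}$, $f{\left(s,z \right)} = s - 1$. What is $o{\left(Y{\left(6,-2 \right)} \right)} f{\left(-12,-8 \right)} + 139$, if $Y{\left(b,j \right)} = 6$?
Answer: $\frac{1151}{8} \approx 143.88$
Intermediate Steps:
$f{\left(s,z \right)} = -1 + s$
$o{\left(n \right)} = \frac{3}{-9 + \frac{1}{-5 + n}}$
$o{\left(Y{\left(6,-2 \right)} \right)} f{\left(-12,-8 \right)} + 139 = \frac{3 \left(5 - 6\right)}{-46 + 9 \cdot 6} \left(-1 - 12\right) + 139 = \frac{3 \left(5 - 6\right)}{-46 + 54} \left(-13\right) + 139 = 3 \cdot \frac{1}{8} \left(-1\right) \left(-13\right) + 139 = \left(- \frac{3}{8}\right) \left(-13\right) + 139 = \frac{39}{8} + 139 = \frac{1151}{8}$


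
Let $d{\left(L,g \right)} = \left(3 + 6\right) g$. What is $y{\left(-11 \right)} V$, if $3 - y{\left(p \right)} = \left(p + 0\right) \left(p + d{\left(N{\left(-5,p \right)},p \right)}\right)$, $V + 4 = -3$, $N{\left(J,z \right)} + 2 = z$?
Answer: $8449$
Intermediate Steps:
$N{\left(J,z \right)} = -2 + z$
$d{\left(L,g \right)} = 9 g$
$V = -7$ ($V = -4 - 3 = -7$)
$y{\left(p \right)} = 3 - 10 p^{2}$ ($y{\left(p \right)} = 3 - \left(p + 0\right) \left(p + 9 p\right) = 3 - p 10 p = 3 - 10 p^{2}$)
$y{\left(-11 \right)} V = \left(3 - 10 \left(-11\right)^{2}\right) \left(-7\right) = \left(3 - 1210\right) \left(-7\right) = \left(-1207\right) \left(-7\right) = 8449$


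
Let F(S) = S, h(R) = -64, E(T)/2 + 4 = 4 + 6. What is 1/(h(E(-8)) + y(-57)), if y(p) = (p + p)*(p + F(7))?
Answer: 1/5636 ≈ 0.00017743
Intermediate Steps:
E(T) = 12 (E(T) = -8 + 2*(4 + 6) = -8 + 2*10 = -8 + 20 = 12)
y(p) = 2*p*(7 + p) (y(p) = (p + p)*(p + 7) = (2*p)*(7 + p) = 2*p*(7 + p))
1/(h(E(-8)) + y(-57)) = 1/(-64 + 2*(-57)*(7 - 57)) = 1/(-64 + 2*(-57)*(-50)) = 1/(-64 + 5700) = 1/5636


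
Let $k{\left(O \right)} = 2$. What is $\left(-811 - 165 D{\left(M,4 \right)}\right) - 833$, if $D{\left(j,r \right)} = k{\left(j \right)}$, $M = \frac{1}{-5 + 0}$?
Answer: $-1974$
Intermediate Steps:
$M = - \frac{1}{5}$ ($M = \frac{1}{-5} = - \frac{1}{5} \approx -0.2$)
$D{\left(j,r \right)} = 2$
$\left(-811 - 165 D{\left(M,4 \right)}\right) - 833 = \left(-811 - 330\right) - 833 = -1141 - 833 = -1974$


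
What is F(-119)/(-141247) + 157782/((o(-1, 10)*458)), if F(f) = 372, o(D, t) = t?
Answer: 11142265197/323455630 ≈ 34.448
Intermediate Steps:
F(-119)/(-141247) + 157782/((o(-1, 10)*458)) = 372/(-141247) + 157782/((10*458)) = 372*(-1/141247) + 157782/4580 = -372/141247 + 157782*(1/4580) = -372/141247 + 78891/2290 = 11142265197/323455630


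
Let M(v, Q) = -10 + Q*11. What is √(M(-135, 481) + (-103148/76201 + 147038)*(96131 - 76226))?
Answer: √16994558856183908131/76201 ≈ 54100.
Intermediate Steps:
M(v, Q) = -10 + 11*Q
√(M(-135, 481) + (-103148/76201 + 147038)*(96131 - 76226)) = √((-10 + 11*481) + (-103148/76201 + 147038)*(96131 - 76226)) = √((-10 + 5291) + (-103148*1/76201 + 147038)*19905) = √(5281 + (-103148/76201 + 147038)*19905) = √(5281 + (11204339490/76201)*19905) = √(5281 + 223022377548450/76201) = √(223022779965931/76201) = √16994558856183908131/76201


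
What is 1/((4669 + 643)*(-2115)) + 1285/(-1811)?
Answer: -14436822611/20346367680 ≈ -0.70955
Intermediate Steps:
1/((4669 + 643)*(-2115)) + 1285/(-1811) = -1/2115/5312 + 1285*(-1/1811) = (1/5312)*(-1/2115) - 1285/1811 = -1/11234880 - 1285/1811 = -14436822611/20346367680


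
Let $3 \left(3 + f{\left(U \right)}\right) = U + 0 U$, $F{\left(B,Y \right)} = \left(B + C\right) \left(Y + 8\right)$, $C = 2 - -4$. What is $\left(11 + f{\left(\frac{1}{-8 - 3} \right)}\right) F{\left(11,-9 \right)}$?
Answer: $- \frac{4471}{33} \approx -135.48$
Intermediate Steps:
$C = 6$ ($C = 2 + 4 = 6$)
$F{\left(B,Y \right)} = \left(6 + B\right) \left(8 + Y\right)$ ($F{\left(B,Y \right)} = \left(B + 6\right) \left(Y + 8\right) = \left(6 + B\right) \left(8 + Y\right)$)
$f{\left(U \right)} = -3 + \frac{U}{3}$ ($f{\left(U \right)} = -3 + \frac{U + 0 U}{3} = -3 + \frac{U + 0}{3} = -3 + \frac{U}{3}$)
$\left(11 + f{\left(\frac{1}{-8 - 3} \right)}\right) F{\left(11,-9 \right)} = \left(11 - \left(3 - \frac{1}{3 \left(-8 - 3\right)}\right)\right) \left(48 + 6 \left(-9\right) + 8 \cdot 11 + 11 \left(-9\right)\right) = \left(11 - \left(3 - \frac{1}{3 \left(-11\right)}\right)\right) \left(48 - 54 + 88 - 99\right) = \left(11 + \left(-3 + \frac{1}{3} \left(- \frac{1}{11}\right)\right)\right) \left(-17\right) = \left(11 - \frac{100}{33}\right) \left(-17\right) = \frac{263}{33} \left(-17\right) = - \frac{4471}{33}$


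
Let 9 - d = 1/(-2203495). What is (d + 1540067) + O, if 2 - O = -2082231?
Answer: 7981739769956/2203495 ≈ 3.6223e+6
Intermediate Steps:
O = 2082233 (O = 2 - 1*(-2082231) = 2 + 2082231 = 2082233)
d = 19831456/2203495 (d = 9 - 1/(-2203495) = 9 - 1*(-1/2203495) = 9 + 1/2203495 = 19831456/2203495 ≈ 9.0000)
(d + 1540067) + O = (19831456/2203495 + 1540067) + 2082233 = 3393549765621/2203495 + 2082233 = 7981739769956/2203495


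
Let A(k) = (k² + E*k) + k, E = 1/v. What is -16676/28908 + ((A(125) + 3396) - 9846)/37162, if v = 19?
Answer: -151429537/463893246 ≈ -0.32643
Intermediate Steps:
E = 1/19 ≈ 0.052632
A(k) = k² + 20*k/19 (A(k) = (k² + k/19) + k = k² + 20*k/19)
-16676/28908 + ((A(125) + 3396) - 9846)/37162 = -16676/28908 + (((1/19)*125*(20 + 19*125) + 3396) - 9846)/37162 = -16676*1/28908 + (((1/19)*125*(20 + 2375) + 3396) - 9846)*(1/37162) = -379/657 + (((1/19)*125*2395 + 3396) - 9846)*(1/37162) = -379/657 + ((299375/19 + 3396) - 9846)*(1/37162) = -379/657 + (363899/19 - 9846)*(1/37162) = -379/657 + (176825/19)*(1/37162) = -379/657 + 176825/706078 = -151429537/463893246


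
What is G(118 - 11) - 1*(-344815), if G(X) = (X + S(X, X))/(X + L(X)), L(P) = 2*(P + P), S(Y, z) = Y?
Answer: 1724077/5 ≈ 3.4482e+5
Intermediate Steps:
L(P) = 4*P (L(P) = 2*(2*P) = 4*P)
G(X) = ⅖ (G(X) = (X + X)/(X + 4*X) = (2*X)/((5*X)) = (2*X)*(1/(5*X)) = ⅖)
G(118 - 11) - 1*(-344815) = ⅖ - 1*(-344815) = ⅖ + 344815 = 1724077/5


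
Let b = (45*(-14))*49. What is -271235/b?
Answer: 54247/6174 ≈ 8.7864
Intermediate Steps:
b = -30870 (b = -630*49 = -30870)
-271235/b = -271235/(-30870) = -271235*(-1/30870) = 54247/6174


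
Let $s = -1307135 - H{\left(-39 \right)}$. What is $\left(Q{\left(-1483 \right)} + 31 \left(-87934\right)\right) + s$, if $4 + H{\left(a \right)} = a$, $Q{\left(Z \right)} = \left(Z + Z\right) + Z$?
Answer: $-4037495$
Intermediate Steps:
$Q{\left(Z \right)} = 3 Z$ ($Q{\left(Z \right)} = 2 Z + Z = 3 Z$)
$H{\left(a \right)} = -4 + a$
$s = -1307092$ ($s = -1307135 - \left(-4 - 39\right) = -1307135 - -43 = -1307135 + 43 = -1307092$)
$\left(Q{\left(-1483 \right)} + 31 \left(-87934\right)\right) + s = \left(3 \left(-1483\right) + 31 \left(-87934\right)\right) - 1307092 = \left(-4449 - 2725954\right) - 1307092 = -2730403 - 1307092 = -4037495$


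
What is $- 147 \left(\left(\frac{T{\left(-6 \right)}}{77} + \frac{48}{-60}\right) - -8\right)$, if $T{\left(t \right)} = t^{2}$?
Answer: $- \frac{61992}{55} \approx -1127.1$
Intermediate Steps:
$- 147 \left(\left(\frac{T{\left(-6 \right)}}{77} + \frac{48}{-60}\right) - -8\right) = - 147 \left(\left(\frac{\left(-6\right)^{2}}{77} + \frac{48}{-60}\right) - -8\right) = - 147 \left(\left(36 \cdot \frac{1}{77} + 48 \left(- \frac{1}{60}\right)\right) + 8\right) = - 147 \left(\left(\frac{36}{77} - \frac{4}{5}\right) + 8\right) = - 147 \left(- \frac{128}{385} + 8\right) = \left(-147\right) \frac{2952}{385} = - \frac{61992}{55}$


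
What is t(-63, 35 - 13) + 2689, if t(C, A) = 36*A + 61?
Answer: 3542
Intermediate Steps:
t(C, A) = 61 + 36*A
t(-63, 35 - 13) + 2689 = (61 + 36*(35 - 13)) + 2689 = (61 + 36*22) + 2689 = (61 + 792) + 2689 = 853 + 2689 = 3542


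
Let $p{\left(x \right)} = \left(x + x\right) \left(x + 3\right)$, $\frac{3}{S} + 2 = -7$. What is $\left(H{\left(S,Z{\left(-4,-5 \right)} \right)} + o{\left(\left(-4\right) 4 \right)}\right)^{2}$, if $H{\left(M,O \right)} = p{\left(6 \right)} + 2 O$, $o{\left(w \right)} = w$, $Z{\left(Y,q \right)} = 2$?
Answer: $9216$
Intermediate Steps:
$S = - \frac{1}{3}$ ($S = \frac{3}{-2 - 7} = \frac{3}{-9} = 3 \left(- \frac{1}{9}\right) = - \frac{1}{3} \approx -0.33333$)
$p{\left(x \right)} = 2 x \left(3 + x\right)$
$H{\left(M,O \right)} = 108 + 2 O$ ($H{\left(M,O \right)} = 2 \cdot 6 \left(3 + 6\right) + 2 O = 2 \cdot 6 \cdot 9 + 2 O = 108 + 2 O$)
$\left(H{\left(S,Z{\left(-4,-5 \right)} \right)} + o{\left(\left(-4\right) 4 \right)}\right)^{2} = \left(\left(108 + 2 \cdot 2\right) - 16\right)^{2} = \left(\left(108 + 4\right) - 16\right)^{2} = \left(112 - 16\right)^{2} = 96^{2} = 9216$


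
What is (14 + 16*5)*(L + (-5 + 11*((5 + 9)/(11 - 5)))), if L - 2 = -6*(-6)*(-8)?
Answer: -74824/3 ≈ -24941.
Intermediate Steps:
L = -286 (L = 2 - 6*(-6)*(-8) = 2 + 36*(-8) = 2 - 288 = -286)
(14 + 16*5)*(L + (-5 + 11*((5 + 9)/(11 - 5)))) = (14 + 16*5)*(-286 + (-5 + 11*((5 + 9)/(11 - 5)))) = (14 + 80)*(-286 + (-5 + 11*(14/6))) = 94*(-286 + (-5 + 11*(14*(⅙)))) = 94*(-286 + (-5 + 11*(7/3))) = 94*(-286 + (-5 + 77/3)) = 94*(-286 + 62/3) = 94*(-796/3) = -74824/3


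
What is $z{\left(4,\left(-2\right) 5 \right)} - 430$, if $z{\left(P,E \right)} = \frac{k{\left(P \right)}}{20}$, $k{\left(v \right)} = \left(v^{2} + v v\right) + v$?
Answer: $- \frac{2141}{5} \approx -428.2$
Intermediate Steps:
$k{\left(v \right)} = v + 2 v^{2}$ ($k{\left(v \right)} = \left(v^{2} + v^{2}\right) + v = 2 v^{2} + v = v + 2 v^{2}$)
$z{\left(P,E \right)} = \frac{P \left(1 + 2 P\right)}{20}$
$z{\left(4,\left(-2\right) 5 \right)} - 430 = \frac{1}{20} \cdot 4 \left(1 + 2 \cdot 4\right) - 430 = \frac{1}{20} \cdot 4 \left(1 + 8\right) - 430 = \frac{1}{20} \cdot 4 \cdot 9 - 430 = \frac{9}{5} - 430 = - \frac{2141}{5}$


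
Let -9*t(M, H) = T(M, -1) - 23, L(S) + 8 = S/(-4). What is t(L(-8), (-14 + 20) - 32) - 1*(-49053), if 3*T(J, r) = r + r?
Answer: 1324502/27 ≈ 49056.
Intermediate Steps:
T(J, r) = 2*r/3 (T(J, r) = (r + r)/3 = (2*r)/3 = 2*r/3)
L(S) = -8 - S/4 (L(S) = -8 + S/(-4) = -8 + S*(-¼) = -8 - S/4)
t(M, H) = 71/27 (t(M, H) = -((⅔)*(-1) - 23)/9 = -(-⅔ - 23)/9 = -⅑*(-71/3) = 71/27)
t(L(-8), (-14 + 20) - 32) - 1*(-49053) = 71/27 - 1*(-49053) = 71/27 + 49053 = 1324502/27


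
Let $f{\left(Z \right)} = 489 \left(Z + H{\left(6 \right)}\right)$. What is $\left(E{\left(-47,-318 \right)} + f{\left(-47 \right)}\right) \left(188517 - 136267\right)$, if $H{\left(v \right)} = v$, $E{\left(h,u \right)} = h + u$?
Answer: $-1066631500$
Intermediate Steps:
$f{\left(Z \right)} = 2934 + 489 Z$ ($f{\left(Z \right)} = 489 \left(Z + 6\right) = 489 \left(6 + Z\right) = 2934 + 489 Z$)
$\left(E{\left(-47,-318 \right)} + f{\left(-47 \right)}\right) \left(188517 - 136267\right) = \left(\left(-47 - 318\right) + \left(2934 + 489 \left(-47\right)\right)\right) \left(188517 - 136267\right) = \left(-365 + \left(2934 - 22983\right)\right) 52250 = \left(-365 - 20049\right) 52250 = \left(-20414\right) 52250 = -1066631500$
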